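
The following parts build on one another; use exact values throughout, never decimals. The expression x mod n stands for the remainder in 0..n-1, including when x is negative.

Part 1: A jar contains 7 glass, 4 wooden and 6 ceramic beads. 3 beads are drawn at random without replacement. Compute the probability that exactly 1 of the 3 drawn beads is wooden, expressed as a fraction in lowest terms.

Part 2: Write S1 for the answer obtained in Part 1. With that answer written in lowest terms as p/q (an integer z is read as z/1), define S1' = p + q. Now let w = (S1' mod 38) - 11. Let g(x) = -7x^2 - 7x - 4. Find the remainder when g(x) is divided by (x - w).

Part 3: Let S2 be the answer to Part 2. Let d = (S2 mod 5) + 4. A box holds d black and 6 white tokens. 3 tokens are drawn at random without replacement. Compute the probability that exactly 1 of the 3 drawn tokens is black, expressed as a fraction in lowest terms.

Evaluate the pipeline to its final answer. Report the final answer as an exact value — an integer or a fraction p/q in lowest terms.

5/11

Part 1: total draws C(17,3) = 680; favorable C(4,1)*C(13,2) = 312; P = 39/85; answer 39/85
Part 2: S1 = 39/85; threaded value p + q = 124; w = -1; remainder = value at the root: -7*(-1)^2 - 7*(-1)^1 - 4 = (-7) + (7) + (-4) = -4; answer -4
Part 3: S2 = -4; d = 5; total draws C(11,3) = 165; favorable C(5,1)*C(6,2) = 75; P = 5/11; answer 5/11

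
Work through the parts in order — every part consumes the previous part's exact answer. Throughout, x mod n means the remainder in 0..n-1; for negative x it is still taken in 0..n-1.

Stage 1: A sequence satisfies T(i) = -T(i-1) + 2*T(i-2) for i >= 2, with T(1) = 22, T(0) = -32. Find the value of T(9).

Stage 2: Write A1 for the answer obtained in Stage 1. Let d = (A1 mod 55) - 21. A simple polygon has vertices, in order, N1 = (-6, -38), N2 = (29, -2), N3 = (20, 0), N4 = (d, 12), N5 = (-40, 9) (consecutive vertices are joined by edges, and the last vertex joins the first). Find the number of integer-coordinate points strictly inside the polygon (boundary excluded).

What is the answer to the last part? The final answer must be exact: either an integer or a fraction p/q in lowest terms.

Stage 1: T(2) = -1*(22) + 2*(-32) = -86; iterating: T(2)=-86, T(3)=130, T(4)=-302, T(5)=562, T(6)=-1166, T(7)=2290, T(8)=-4622, T(9)=9202; answer 9202
Stage 2: A1 = 9202; d = -4; cross terms: (-6*-2 - 29*-38)=1114, (29*0 - 20*-2)=40, (20*12 - -4*0)=240, (-4*9 - -40*12)=444, (-40*-38 - -6*9)=1574; twice the area = |3412| = 3412; area = 1706; boundary points = 1 + 1 + 12 + 3 + 1 = 18; strictly interior points = area - boundary/2 + 1 = 1698; answer 1698

1698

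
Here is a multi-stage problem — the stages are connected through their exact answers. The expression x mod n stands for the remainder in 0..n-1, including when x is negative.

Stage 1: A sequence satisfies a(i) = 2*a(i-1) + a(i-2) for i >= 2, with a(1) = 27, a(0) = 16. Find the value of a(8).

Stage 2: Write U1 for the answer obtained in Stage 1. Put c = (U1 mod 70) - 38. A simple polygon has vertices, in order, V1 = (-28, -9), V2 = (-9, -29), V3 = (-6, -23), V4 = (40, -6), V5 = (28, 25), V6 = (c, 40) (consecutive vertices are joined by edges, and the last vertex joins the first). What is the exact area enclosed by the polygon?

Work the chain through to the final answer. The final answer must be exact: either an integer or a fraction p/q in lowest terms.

3210

Stage 1: a(2) = 2*(27) + 1*(16) = 70; iterating: a(2)=70, a(3)=167, a(4)=404, a(5)=975, a(6)=2354, a(7)=5683, a(8)=13720; answer 13720
Stage 2: U1 = 13720; c = -38; cross terms: (-28*-29 - -9*-9)=731, (-9*-23 - -6*-29)=33, (-6*-6 - 40*-23)=956, (40*25 - 28*-6)=1168, (28*40 - -38*25)=2070, (-38*-9 - -28*40)=1462; twice the area = |6420| = 6420; area = 3210; answer 3210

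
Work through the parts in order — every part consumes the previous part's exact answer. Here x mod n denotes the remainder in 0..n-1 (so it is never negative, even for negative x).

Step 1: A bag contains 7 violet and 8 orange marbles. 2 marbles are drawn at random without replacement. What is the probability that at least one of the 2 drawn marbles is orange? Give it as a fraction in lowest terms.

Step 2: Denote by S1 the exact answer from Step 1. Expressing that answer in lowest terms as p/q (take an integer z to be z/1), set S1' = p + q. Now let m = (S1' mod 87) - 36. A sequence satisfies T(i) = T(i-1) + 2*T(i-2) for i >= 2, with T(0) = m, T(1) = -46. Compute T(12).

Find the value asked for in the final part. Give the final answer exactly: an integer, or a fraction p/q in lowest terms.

-99672

Step 1: total draws C(15,2) = 105; complement C(7,2) = 21; favorable 105 - 21 = 84; P = 4/5; answer 4/5
Step 2: S1 = 4/5; threaded value p + q = 9; m = -27; T(2) = 1*(-46) + 2*(-27) = -100; iterating: T(2)=-100, T(3)=-192, T(4)=-392, T(5)=-776, T(6)=-1560, T(7)=-3112, T(8)=-6232, T(9)=-12456, T(10)=-24920, T(11)=-49832, T(12)=-99672; answer -99672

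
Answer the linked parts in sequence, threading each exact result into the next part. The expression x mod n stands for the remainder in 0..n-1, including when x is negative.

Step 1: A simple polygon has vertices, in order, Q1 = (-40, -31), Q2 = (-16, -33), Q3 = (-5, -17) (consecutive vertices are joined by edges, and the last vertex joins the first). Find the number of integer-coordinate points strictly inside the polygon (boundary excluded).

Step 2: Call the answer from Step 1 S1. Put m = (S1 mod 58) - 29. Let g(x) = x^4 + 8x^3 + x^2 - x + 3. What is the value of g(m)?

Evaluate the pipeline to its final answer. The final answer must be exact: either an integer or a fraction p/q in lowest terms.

Step 1: cross terms: (-40*-33 - -16*-31)=824, (-16*-17 - -5*-33)=107, (-5*-31 - -40*-17)=-525; twice the area = |406| = 406; area = 203; boundary points = 2 + 1 + 7 = 10; strictly interior points = area - boundary/2 + 1 = 199; answer 199
Step 2: S1 = 199; m = -4; 1*(-4)^4 + 8*(-4)^3 + 1*(-4)^2 - 1*(-4)^1 + 3 = (256) + (-512) + (16) + (4) + (3) = -233; answer -233

-233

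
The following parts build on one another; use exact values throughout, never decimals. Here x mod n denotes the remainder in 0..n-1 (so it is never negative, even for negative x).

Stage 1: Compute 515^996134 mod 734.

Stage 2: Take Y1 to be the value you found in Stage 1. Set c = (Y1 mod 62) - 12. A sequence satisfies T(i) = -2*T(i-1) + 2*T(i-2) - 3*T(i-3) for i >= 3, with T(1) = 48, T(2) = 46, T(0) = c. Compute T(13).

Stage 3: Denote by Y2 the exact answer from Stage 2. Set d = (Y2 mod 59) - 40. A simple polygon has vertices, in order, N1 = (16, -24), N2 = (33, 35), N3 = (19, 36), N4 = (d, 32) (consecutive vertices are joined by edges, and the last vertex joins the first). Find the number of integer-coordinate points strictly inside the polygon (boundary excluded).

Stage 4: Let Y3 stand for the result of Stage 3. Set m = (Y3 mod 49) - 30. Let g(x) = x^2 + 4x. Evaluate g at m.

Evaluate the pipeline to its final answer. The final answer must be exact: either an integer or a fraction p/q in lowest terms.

5

Stage 1: squarings mod 734: 515^1=515, 515^2=251, 515^4=611, 515^8=449, 515^16=485, 515^32=345, 515^64=117, 515^128=477, 515^256=723, 515^512=121, 515^1024=695, 515^2048=53, 515^4096=607, 515^8192=715, 515^16384=361, 515^32768=403, 515^65536=195, 515^131072=591, 515^262144=631, 515^524288=333; 515^996134 = 515^2 * 515^4 * 515^32 * 515^256 * 515^512 * 515^4096 * 515^8192 * 515^65536 * 515^131072 * 515^262144 * 515^524288 = 67 (mod 734); answer 67
Stage 2: Y1 = 67; c = -7; T(3) = -2*(46) + 2*(48) - 3*(-7) = 25; iterating: T(3)=25, T(4)=-102, T(5)=116, T(6)=-511, T(7)=1560, T(8)=-4490, T(9)=13633, T(10)=-40926, T(11)=122588, T(12)=-367927, T(13)=1103808; answer 1103808
Stage 3: Y2 = 1103808; d = -4; cross terms: (16*35 - 33*-24)=1352, (33*36 - 19*35)=523, (19*32 - -4*36)=752, (-4*-24 - 16*32)=-416; twice the area = |2211| = 2211; area = 2211/2; boundary points = 1 + 1 + 1 + 4 = 7; strictly interior points = area - boundary/2 + 1 = 1103; answer 1103
Stage 4: Y3 = 1103; m = -5; 1*(-5)^2 + 4*(-5)^1 = (25) + (-20) = 5; answer 5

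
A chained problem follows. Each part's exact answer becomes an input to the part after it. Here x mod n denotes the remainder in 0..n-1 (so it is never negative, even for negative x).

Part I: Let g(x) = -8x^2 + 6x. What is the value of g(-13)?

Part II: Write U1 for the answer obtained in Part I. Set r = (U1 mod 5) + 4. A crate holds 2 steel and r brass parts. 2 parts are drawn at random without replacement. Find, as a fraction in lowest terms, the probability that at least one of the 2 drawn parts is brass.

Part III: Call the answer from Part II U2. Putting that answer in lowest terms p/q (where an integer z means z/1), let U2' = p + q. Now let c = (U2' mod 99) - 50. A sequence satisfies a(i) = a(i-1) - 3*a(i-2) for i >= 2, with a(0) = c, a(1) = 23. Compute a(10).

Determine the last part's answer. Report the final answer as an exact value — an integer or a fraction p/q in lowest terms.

Part I: -8*(-13)^2 + 6*(-13)^1 = (-1352) + (-78) = -1430; answer -1430
Part II: U1 = -1430; r = 4; total draws C(6,2) = 15; complement C(2,2) = 1; favorable 15 - 1 = 14; P = 14/15; answer 14/15
Part III: U2 = 14/15; threaded value p + q = 29; c = -21; a(2) = 1*(23) - 3*(-21) = 86; iterating: a(2)=86, a(3)=17, a(4)=-241, a(5)=-292, a(6)=431, a(7)=1307, a(8)=14, a(9)=-3907, a(10)=-3949; answer -3949

-3949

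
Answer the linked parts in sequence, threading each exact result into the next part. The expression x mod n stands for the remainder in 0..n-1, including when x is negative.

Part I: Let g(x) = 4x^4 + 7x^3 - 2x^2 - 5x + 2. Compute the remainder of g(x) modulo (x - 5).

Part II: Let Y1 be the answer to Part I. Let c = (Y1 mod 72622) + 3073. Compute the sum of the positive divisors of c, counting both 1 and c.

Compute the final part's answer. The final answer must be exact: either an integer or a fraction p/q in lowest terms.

Part I: remainder = value at the root: 4*(5)^4 + 7*(5)^3 - 2*(5)^2 - 5*(5)^1 + 2 = (2500) + (875) + (-50) + (-25) + (2) = 3302; answer 3302
Part II: Y1 = 3302; c = 6375; 6375 = 3 * 5^3 * 17; sigma = (1 + 3) * (1 + 5 + 25 + 125) * (1 + 17) = 4 * 156 * 18 = 11232; answer 11232

11232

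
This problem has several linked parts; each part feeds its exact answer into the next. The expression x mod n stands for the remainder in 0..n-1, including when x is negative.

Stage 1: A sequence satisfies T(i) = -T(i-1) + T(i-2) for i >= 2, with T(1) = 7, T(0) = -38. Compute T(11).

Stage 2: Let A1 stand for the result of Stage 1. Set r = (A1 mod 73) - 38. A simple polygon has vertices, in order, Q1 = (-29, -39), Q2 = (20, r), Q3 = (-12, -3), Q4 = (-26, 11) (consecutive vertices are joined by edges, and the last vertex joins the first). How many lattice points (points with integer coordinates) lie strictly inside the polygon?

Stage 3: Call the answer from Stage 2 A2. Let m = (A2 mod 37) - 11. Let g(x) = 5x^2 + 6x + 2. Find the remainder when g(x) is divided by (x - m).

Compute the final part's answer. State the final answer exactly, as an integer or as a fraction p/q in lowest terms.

1066

Stage 1: T(2) = -1*(7) + 1*(-38) = -45; iterating: T(2)=-45, T(3)=52, T(4)=-97, T(5)=149, T(6)=-246, T(7)=395, T(8)=-641, T(9)=1036, T(10)=-1677, T(11)=2713; answer 2713
Stage 2: A1 = 2713; r = -26; cross terms: (-29*-26 - 20*-39)=1534, (20*-3 - -12*-26)=-372, (-12*11 - -26*-3)=-210, (-26*-39 - -29*11)=1333; twice the area = |2285| = 2285; area = 2285/2; boundary points = 1 + 1 + 14 + 1 = 17; strictly interior points = area - boundary/2 + 1 = 1135; answer 1135
Stage 3: A2 = 1135; m = 14; remainder = value at the root: 5*(14)^2 + 6*(14)^1 + 2 = (980) + (84) + (2) = 1066; answer 1066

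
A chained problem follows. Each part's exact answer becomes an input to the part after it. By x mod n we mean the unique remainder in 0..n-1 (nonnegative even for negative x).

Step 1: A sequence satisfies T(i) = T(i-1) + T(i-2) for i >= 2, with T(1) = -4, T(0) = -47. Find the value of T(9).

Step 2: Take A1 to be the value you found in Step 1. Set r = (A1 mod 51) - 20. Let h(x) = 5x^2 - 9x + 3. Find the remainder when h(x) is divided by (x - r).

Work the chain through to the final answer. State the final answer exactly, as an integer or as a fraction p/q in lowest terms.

4233

Step 1: T(2) = 1*(-4) + 1*(-47) = -51; iterating: T(2)=-51, T(3)=-55, T(4)=-106, T(5)=-161, T(6)=-267, T(7)=-428, T(8)=-695, T(9)=-1123; answer -1123
Step 2: A1 = -1123; r = 30; remainder = value at the root: 5*(30)^2 - 9*(30)^1 + 3 = (4500) + (-270) + (3) = 4233; answer 4233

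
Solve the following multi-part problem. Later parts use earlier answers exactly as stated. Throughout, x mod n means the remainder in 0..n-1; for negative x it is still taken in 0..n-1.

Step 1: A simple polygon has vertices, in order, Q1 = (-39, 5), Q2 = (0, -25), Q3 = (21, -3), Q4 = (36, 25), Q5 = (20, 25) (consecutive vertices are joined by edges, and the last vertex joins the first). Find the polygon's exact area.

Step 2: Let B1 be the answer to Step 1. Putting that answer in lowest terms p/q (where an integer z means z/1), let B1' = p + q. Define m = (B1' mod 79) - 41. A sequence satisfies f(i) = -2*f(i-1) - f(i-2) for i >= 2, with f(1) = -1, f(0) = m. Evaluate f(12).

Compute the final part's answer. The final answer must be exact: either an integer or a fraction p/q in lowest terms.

Step 1: cross terms: (-39*-25 - 0*5)=975, (0*-3 - 21*-25)=525, (21*25 - 36*-3)=633, (36*25 - 20*25)=400, (20*5 - -39*25)=1075; twice the area = |3608| = 3608; area = 1804; answer 1804
Step 2: B1 = 1804; threaded value p + q = 1805; m = 26; f(2) = -2*(-1) - 1*(26) = -24; iterating: f(2)=-24, f(3)=49, f(4)=-74, f(5)=99, f(6)=-124, f(7)=149, f(8)=-174, f(9)=199, f(10)=-224, f(11)=249, f(12)=-274; answer -274

-274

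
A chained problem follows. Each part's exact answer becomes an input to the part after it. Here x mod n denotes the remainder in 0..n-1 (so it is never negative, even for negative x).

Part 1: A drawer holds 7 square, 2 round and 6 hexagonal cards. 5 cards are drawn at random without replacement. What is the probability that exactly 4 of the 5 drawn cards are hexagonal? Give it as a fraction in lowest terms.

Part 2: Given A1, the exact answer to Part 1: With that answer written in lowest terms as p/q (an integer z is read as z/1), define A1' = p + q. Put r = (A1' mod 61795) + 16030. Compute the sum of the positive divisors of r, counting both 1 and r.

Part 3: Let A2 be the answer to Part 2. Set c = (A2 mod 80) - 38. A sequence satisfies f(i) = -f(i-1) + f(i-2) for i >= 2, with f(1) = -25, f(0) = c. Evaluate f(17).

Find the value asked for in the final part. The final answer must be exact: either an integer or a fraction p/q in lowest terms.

-34003

Part 1: total draws C(15,5) = 3003; favorable C(6,4)*C(9,1) = 135; P = 45/1001; answer 45/1001
Part 2: A1 = 45/1001; threaded value p + q = 1046; r = 17076; 17076 = 2^2 * 3 * 1423; sigma = (1 + 2 + 4) * (1 + 3) * (1 + 1423) = 7 * 4 * 1424 = 39872; answer 39872
Part 3: A2 = 39872; c = -6; f(2) = -1*(-25) + 1*(-6) = 19; iterating: f(2)=19, f(3)=-44, f(4)=63, f(5)=-107, f(6)=170, f(7)=-277, f(8)=447, f(9)=-724, f(10)=1171, f(11)=-1895, f(12)=3066, f(13)=-4961, f(14)=8027, f(15)=-12988, f(16)=21015, f(17)=-34003; answer -34003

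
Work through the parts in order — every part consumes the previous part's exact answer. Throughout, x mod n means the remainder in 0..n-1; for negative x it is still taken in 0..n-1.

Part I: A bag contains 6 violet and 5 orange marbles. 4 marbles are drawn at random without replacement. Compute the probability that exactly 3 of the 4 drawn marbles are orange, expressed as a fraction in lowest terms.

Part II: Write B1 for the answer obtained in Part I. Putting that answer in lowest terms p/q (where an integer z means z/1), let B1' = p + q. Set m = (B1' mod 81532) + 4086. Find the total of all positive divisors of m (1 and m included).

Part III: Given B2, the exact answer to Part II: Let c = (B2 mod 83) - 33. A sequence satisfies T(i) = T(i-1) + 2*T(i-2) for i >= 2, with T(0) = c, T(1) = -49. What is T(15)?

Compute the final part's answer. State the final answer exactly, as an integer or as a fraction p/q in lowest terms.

-535227

Part I: total draws C(11,4) = 330; favorable C(5,3)*C(6,1) = 60; P = 2/11; answer 2/11
Part II: B1 = 2/11; threaded value p + q = 13; m = 4099; 4099 is prime, so its only divisors are 1 and 4099; sigma = 1 + 4099 = 4100; answer 4100
Part III: B2 = 4100; c = 0; T(2) = 1*(-49) + 2*(0) = -49; iterating: T(2)=-49, T(3)=-147, T(4)=-245, T(5)=-539, T(6)=-1029, T(7)=-2107, T(8)=-4165, T(9)=-8379, T(10)=-16709, T(11)=-33467, T(12)=-66885, T(13)=-133819, T(14)=-267589, T(15)=-535227; answer -535227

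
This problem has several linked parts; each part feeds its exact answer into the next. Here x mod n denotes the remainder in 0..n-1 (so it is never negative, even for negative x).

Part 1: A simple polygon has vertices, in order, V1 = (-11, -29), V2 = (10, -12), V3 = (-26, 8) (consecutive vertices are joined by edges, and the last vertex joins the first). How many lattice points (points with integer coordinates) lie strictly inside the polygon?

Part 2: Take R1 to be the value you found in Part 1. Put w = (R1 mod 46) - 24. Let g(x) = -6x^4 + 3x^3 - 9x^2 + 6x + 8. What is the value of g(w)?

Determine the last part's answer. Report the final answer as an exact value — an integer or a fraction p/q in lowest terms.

-407896

Part 1: cross terms: (-11*-12 - 10*-29)=422, (10*8 - -26*-12)=-232, (-26*-29 - -11*8)=842; twice the area = |1032| = 1032; area = 516; boundary points = 1 + 4 + 1 = 6; strictly interior points = area - boundary/2 + 1 = 514; answer 514
Part 2: R1 = 514; w = -16; -6*(-16)^4 + 3*(-16)^3 - 9*(-16)^2 + 6*(-16)^1 + 8 = (-393216) + (-12288) + (-2304) + (-96) + (8) = -407896; answer -407896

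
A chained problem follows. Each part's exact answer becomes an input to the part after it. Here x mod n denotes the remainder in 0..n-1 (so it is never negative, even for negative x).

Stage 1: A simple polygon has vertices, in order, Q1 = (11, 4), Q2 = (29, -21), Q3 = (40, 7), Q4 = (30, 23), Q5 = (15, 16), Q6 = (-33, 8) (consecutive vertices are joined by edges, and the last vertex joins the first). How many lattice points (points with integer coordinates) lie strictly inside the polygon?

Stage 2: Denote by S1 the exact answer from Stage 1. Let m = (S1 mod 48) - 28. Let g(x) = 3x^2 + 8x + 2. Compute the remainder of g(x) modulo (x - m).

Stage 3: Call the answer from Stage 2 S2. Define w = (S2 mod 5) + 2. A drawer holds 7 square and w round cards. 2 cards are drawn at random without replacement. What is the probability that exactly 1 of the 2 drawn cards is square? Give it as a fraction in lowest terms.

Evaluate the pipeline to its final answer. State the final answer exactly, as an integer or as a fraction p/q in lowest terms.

28/55

Stage 1: cross terms: (11*-21 - 29*4)=-347, (29*7 - 40*-21)=1043, (40*23 - 30*7)=710, (30*16 - 15*23)=135, (15*8 - -33*16)=648, (-33*4 - 11*8)=-220; twice the area = |1969| = 1969; area = 1969/2; boundary points = 1 + 1 + 2 + 1 + 8 + 4 = 17; strictly interior points = area - boundary/2 + 1 = 977; answer 977
Stage 2: S1 = 977; m = -11; remainder = value at the root: 3*(-11)^2 + 8*(-11)^1 + 2 = (363) + (-88) + (2) = 277; answer 277
Stage 3: S2 = 277; w = 4; total draws C(11,2) = 55; favorable C(7,1)*C(4,1) = 28; P = 28/55; answer 28/55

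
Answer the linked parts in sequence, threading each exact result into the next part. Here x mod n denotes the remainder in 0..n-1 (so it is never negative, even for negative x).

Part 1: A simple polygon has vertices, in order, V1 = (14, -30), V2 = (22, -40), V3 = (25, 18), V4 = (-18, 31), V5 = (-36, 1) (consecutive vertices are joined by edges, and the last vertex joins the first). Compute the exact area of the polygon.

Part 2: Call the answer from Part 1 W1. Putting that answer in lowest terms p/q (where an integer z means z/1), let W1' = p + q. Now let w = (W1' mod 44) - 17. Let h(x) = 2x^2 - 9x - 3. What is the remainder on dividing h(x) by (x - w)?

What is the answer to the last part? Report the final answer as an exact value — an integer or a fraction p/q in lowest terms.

197

Part 1: cross terms: (14*-40 - 22*-30)=100, (22*18 - 25*-40)=1396, (25*31 - -18*18)=1099, (-18*1 - -36*31)=1098, (-36*-30 - 14*1)=1066; twice the area = |4759| = 4759; area = 4759/2; answer 4759/2
Part 2: W1 = 4759/2; threaded value p + q = 4761; w = -8; remainder = value at the root: 2*(-8)^2 - 9*(-8)^1 - 3 = (128) + (72) + (-3) = 197; answer 197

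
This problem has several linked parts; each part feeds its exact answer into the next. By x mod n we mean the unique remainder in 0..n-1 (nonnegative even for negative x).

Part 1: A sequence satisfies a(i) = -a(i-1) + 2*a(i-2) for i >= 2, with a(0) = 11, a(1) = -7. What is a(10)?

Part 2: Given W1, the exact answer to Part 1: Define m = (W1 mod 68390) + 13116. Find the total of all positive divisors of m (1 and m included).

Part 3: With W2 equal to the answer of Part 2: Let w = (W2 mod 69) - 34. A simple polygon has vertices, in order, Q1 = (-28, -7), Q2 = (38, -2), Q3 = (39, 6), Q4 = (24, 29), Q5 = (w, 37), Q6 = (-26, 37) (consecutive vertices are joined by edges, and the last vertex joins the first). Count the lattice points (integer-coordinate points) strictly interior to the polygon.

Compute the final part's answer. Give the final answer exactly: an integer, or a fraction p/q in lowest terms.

2239

Part 1: a(2) = -1*(-7) + 2*(11) = 29; iterating: a(2)=29, a(3)=-43, a(4)=101, a(5)=-187, a(6)=389, a(7)=-763, a(8)=1541, a(9)=-3067, a(10)=6149; answer 6149
Part 2: W1 = 6149; m = 19265; 19265 = 5 * 3853; sigma = (1 + 5) * (1 + 3853) = 6 * 3854 = 23124; answer 23124
Part 3: W2 = 23124; w = -25; cross terms: (-28*-2 - 38*-7)=322, (38*6 - 39*-2)=306, (39*29 - 24*6)=987, (24*37 - -25*29)=1613, (-25*37 - -26*37)=37, (-26*-7 - -28*37)=1218; twice the area = |4483| = 4483; area = 4483/2; boundary points = 1 + 1 + 1 + 1 + 1 + 2 = 7; strictly interior points = area - boundary/2 + 1 = 2239; answer 2239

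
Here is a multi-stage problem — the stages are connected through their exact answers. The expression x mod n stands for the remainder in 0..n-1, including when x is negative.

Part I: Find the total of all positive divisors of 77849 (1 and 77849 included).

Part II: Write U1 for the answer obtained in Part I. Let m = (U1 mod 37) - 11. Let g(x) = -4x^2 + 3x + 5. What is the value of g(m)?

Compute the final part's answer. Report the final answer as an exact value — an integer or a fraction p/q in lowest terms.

Part I: 77849 is prime, so its only divisors are 1 and 77849; sigma = 1 + 77849 = 77850; answer 77850
Part II: U1 = 77850; m = -9; -4*(-9)^2 + 3*(-9)^1 + 5 = (-324) + (-27) + (5) = -346; answer -346

-346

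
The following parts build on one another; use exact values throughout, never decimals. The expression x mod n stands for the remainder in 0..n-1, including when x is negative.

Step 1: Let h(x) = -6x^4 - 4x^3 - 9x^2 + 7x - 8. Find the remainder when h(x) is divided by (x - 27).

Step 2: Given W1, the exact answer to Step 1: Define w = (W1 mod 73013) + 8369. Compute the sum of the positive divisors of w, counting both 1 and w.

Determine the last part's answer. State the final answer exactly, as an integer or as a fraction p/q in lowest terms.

Step 1: remainder = value at the root: -6*(27)^4 - 4*(27)^3 - 9*(27)^2 + 7*(27)^1 - 8 = (-3188646) + (-78732) + (-6561) + (189) + (-8) = -3273758; answer -3273758
Step 2: W1 = -3273758; w = 20196; 20196 = 2^2 * 3^3 * 11 * 17; sigma = (1 + 2 + 4) * (1 + 3 + 9 + 27) * (1 + 11) * (1 + 17) = 7 * 40 * 12 * 18 = 60480; answer 60480

60480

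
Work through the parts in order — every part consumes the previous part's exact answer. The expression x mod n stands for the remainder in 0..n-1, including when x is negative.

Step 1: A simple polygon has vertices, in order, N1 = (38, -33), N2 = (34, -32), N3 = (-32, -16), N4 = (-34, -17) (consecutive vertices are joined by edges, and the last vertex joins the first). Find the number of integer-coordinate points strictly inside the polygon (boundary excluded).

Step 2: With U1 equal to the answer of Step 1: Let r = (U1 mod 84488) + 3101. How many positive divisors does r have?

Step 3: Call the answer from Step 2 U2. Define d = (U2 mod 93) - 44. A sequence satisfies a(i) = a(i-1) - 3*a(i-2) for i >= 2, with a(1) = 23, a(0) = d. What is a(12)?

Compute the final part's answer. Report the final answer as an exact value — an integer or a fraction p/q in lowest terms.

Step 1: cross terms: (38*-32 - 34*-33)=-94, (34*-16 - -32*-32)=-1568, (-32*-17 - -34*-16)=0, (-34*-33 - 38*-17)=1768; twice the area = |106| = 106; area = 53; boundary points = 1 + 2 + 1 + 8 = 12; strictly interior points = area - boundary/2 + 1 = 48; answer 48
Step 2: U1 = 48; r = 3149; 3149 = 47 * 67; number of divisors = (1+1) * (1+1) = 4; answer 4
Step 3: U2 = 4; d = -40; a(2) = 1*(23) - 3*(-40) = 143; iterating: a(2)=143, a(3)=74, a(4)=-355, a(5)=-577, a(6)=488, a(7)=2219, a(8)=755, a(9)=-5902, a(10)=-8167, a(11)=9539, a(12)=34040; answer 34040

34040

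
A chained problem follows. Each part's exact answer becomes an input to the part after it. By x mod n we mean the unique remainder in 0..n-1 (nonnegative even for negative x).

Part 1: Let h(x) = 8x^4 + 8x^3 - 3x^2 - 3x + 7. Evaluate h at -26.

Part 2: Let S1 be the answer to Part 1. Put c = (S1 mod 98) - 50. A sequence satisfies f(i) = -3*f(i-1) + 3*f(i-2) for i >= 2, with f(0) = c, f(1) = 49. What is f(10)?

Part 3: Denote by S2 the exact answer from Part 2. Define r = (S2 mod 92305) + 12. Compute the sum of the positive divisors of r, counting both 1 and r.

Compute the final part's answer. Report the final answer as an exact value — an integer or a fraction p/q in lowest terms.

Part 1: 8*(-26)^4 + 8*(-26)^3 - 3*(-26)^2 - 3*(-26)^1 + 7 = (3655808) + (-140608) + (-2028) + (78) + (7) = 3513257; answer 3513257
Part 2: S1 = 3513257; c = 5; f(2) = -3*(49) + 3*(5) = -132; iterating: f(2)=-132, f(3)=543, f(4)=-2025, f(5)=7704, f(6)=-29187, f(7)=110673, f(8)=-419580, f(9)=1590759, f(10)=-6031017; answer -6031017
Part 3: S2 = -6031017; r = 61125; 61125 = 3 * 5^3 * 163; sigma = (1 + 3) * (1 + 5 + 25 + 125) * (1 + 163) = 4 * 156 * 164 = 102336; answer 102336

102336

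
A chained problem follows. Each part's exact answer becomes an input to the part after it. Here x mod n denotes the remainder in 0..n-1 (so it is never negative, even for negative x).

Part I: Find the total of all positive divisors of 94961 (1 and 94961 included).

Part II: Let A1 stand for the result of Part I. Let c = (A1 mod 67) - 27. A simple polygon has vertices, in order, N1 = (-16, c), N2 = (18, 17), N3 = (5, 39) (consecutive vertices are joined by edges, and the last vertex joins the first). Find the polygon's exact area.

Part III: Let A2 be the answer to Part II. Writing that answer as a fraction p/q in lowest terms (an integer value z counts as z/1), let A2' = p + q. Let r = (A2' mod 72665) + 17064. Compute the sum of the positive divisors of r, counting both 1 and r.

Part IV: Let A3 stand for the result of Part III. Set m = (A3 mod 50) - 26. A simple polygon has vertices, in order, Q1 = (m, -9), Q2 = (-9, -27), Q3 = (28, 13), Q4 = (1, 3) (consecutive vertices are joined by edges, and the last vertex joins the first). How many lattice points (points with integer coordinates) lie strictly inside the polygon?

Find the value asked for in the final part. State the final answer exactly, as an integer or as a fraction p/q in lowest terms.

398

Part I: 94961 is prime, so its only divisors are 1 and 94961; sigma = 1 + 94961 = 94962; answer 94962
Part II: A1 = 94962; c = -4; cross terms: (-16*17 - 18*-4)=-200, (18*39 - 5*17)=617, (5*-4 - -16*39)=604; twice the area = |1021| = 1021; area = 1021/2; answer 1021/2
Part III: A2 = 1021/2; threaded value p + q = 1023; r = 18087; 18087 = 3 * 6029; sigma = (1 + 3) * (1 + 6029) = 4 * 6030 = 24120; answer 24120
Part IV: A3 = 24120; m = -6; cross terms: (-6*-27 - -9*-9)=81, (-9*13 - 28*-27)=639, (28*3 - 1*13)=71, (1*-9 - -6*3)=9; twice the area = |800| = 800; area = 400; boundary points = 3 + 1 + 1 + 1 = 6; strictly interior points = area - boundary/2 + 1 = 398; answer 398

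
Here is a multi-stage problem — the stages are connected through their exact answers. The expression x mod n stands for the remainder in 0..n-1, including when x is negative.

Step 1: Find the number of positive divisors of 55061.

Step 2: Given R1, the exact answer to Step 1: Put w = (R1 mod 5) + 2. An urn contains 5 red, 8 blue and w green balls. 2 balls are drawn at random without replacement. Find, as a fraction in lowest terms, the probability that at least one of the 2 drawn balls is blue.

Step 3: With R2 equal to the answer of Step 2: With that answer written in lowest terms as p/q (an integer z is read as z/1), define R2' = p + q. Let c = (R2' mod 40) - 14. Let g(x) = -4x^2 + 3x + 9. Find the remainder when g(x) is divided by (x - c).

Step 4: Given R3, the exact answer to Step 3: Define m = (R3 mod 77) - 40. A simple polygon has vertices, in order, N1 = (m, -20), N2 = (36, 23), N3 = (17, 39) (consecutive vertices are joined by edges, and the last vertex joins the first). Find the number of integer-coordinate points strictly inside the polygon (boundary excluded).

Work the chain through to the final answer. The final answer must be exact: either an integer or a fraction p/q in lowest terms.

1008

Step 1: 55061 is prime, so its only divisors are 1 and 55061; count = 2; answer 2
Step 2: R1 = 2; w = 4; total draws C(17,2) = 136; complement C(9,2) = 36; favorable 136 - 36 = 100; P = 25/34; answer 25/34
Step 3: R2 = 25/34; threaded value p + q = 59; c = 5; remainder = value at the root: -4*(5)^2 + 3*(5)^1 + 9 = (-100) + (15) + (9) = -76; answer -76
Step 4: R3 = -76; m = -39; cross terms: (-39*23 - 36*-20)=-177, (36*39 - 17*23)=1013, (17*-20 - -39*39)=1181; twice the area = |2017| = 2017; area = 2017/2; boundary points = 1 + 1 + 1 = 3; strictly interior points = area - boundary/2 + 1 = 1008; answer 1008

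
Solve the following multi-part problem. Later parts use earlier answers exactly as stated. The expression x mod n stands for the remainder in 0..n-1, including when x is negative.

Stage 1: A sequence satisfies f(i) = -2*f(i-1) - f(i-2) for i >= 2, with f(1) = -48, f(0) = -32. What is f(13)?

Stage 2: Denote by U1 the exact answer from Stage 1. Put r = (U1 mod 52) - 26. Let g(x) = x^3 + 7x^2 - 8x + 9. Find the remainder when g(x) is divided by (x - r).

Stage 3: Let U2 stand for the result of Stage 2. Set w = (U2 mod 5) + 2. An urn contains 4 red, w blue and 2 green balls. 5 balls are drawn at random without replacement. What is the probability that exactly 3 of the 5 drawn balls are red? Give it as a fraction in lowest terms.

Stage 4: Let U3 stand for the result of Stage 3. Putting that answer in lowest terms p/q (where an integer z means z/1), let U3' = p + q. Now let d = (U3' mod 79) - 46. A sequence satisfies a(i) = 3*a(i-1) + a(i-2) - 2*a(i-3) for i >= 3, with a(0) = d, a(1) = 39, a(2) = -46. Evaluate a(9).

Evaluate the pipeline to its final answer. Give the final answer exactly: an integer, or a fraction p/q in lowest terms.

-99099

Stage 1: f(2) = -2*(-48) - 1*(-32) = 128; iterating: f(2)=128, f(3)=-208, f(4)=288, f(5)=-368, f(6)=448, f(7)=-528, f(8)=608, f(9)=-688, f(10)=768, f(11)=-848, f(12)=928, f(13)=-1008; answer -1008
Stage 2: U1 = -1008; r = 6; remainder = value at the root: 1*(6)^3 + 7*(6)^2 - 8*(6)^1 + 9 = (216) + (252) + (-48) + (9) = 429; answer 429
Stage 3: U2 = 429; w = 6; total draws C(12,5) = 792; favorable C(4,3)*C(8,2) = 112; P = 14/99; answer 14/99
Stage 4: U3 = 14/99; threaded value p + q = 113; d = -12; a(3) = 3*(-46) + 1*(39) - 2*(-12) = -75; iterating: a(3)=-75, a(4)=-349, a(5)=-1030, a(6)=-3289, a(7)=-10199, a(8)=-31826, a(9)=-99099; answer -99099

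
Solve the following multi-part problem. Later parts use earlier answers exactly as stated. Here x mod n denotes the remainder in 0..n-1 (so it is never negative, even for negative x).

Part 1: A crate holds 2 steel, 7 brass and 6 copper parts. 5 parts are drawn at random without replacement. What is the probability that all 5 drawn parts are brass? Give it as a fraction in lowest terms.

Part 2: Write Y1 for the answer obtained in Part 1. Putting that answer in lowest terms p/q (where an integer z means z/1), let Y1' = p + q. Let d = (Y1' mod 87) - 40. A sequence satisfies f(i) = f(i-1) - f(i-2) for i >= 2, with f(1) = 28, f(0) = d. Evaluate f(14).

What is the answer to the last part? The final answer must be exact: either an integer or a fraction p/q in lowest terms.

Part 1: total draws C(15,5) = 3003; favorable C(7,5) = 21; P = 1/143; answer 1/143
Part 2: Y1 = 1/143; threaded value p + q = 144; d = 17; f(2) = 1*(28) - 1*(17) = 11; iterating: f(2)=11, f(3)=-17, f(4)=-28, f(5)=-11, f(6)=17, f(7)=28, f(8)=11, f(9)=-17, f(10)=-28, f(11)=-11, f(12)=17, f(13)=28, f(14)=11; answer 11

11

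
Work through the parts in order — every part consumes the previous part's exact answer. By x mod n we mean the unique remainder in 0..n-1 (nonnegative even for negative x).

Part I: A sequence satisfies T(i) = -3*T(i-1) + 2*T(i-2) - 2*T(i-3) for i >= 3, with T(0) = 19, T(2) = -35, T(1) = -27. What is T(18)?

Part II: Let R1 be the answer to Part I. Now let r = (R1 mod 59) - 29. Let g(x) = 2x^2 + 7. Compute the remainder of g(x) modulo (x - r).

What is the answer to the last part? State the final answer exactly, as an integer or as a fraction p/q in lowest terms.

655

Part I: T(3) = -3*(-35) + 2*(-27) - 2*(19) = 13; iterating: T(3)=13, T(4)=-55, T(5)=261, T(6)=-919, T(7)=3389, T(8)=-12527, T(9)=46197, T(10)=-170423, T(11)=628717, T(12)=-2319391, T(13)=8556453, T(14)=-31565575, T(15)=116448413, T(16)=-429589295, T(17)=1584795861, T(18)=-5846462999; answer -5846462999
Part II: R1 = -5846462999; r = 18; remainder = value at the root: 2*(18)^2 + 7 = (648) + (7) = 655; answer 655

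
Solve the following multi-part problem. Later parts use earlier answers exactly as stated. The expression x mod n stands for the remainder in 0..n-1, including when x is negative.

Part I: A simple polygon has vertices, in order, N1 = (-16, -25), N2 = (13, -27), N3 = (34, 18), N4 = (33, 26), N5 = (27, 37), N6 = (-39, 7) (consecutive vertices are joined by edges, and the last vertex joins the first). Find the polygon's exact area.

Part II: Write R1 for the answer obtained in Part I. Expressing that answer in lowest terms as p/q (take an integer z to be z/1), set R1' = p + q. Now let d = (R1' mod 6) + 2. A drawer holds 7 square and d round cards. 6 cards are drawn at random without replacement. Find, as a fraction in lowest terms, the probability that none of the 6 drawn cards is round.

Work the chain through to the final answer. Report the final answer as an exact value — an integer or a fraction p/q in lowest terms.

Part I: cross terms: (-16*-27 - 13*-25)=757, (13*18 - 34*-27)=1152, (34*26 - 33*18)=290, (33*37 - 27*26)=519, (27*7 - -39*37)=1632, (-39*-25 - -16*7)=1087; twice the area = |5437| = 5437; area = 5437/2; answer 5437/2
Part II: R1 = 5437/2; threaded value p + q = 5439; d = 5; total draws C(12,6) = 924; favorable C(7,6) = 7; P = 1/132; answer 1/132

1/132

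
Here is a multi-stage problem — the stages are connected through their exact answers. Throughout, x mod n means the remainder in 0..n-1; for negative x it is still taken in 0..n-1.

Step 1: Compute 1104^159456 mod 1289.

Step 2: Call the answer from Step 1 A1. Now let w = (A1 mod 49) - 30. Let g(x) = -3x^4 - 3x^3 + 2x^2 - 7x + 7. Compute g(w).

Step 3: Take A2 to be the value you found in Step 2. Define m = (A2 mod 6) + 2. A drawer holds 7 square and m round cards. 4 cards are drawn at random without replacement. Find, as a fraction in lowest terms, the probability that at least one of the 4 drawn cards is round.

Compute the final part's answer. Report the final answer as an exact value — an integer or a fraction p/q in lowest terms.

59/66

Step 1: squarings mod 1289: 1104^1=1104, 1104^2=711, 1104^4=233, 1104^8=151, 1104^16=888, 1104^32=965, 1104^64=567, 1104^128=528, 1104^256=360, 1104^512=700, 1104^1024=180, 1104^2048=175, 1104^4096=978, 1104^8192=46, 1104^16384=827, 1104^32768=759, 1104^65536=1187, 1104^131072=92; 1104^159456 = 1104^32 * 1104^64 * 1104^128 * 1104^512 * 1104^1024 * 1104^2048 * 1104^8192 * 1104^16384 * 1104^131072 = 111 (mod 1289); answer 111
Step 2: A1 = 111; w = -17; -3*(-17)^4 - 3*(-17)^3 + 2*(-17)^2 - 7*(-17)^1 + 7 = (-250563) + (14739) + (578) + (119) + (7) = -235120; answer -235120
Step 3: A2 = -235120; m = 4; total draws C(11,4) = 330; complement C(7,4) = 35; favorable 330 - 35 = 295; P = 59/66; answer 59/66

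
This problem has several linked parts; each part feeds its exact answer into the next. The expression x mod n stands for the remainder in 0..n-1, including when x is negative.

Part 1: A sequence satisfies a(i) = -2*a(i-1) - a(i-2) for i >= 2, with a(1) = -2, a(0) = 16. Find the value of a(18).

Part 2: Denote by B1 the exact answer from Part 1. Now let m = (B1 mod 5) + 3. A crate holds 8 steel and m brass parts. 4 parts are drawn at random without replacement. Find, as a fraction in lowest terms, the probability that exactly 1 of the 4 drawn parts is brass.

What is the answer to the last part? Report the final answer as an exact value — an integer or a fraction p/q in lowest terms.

56/195

Part 1: a(2) = -2*(-2) - 1*(16) = -12; iterating: a(2)=-12, a(3)=26, a(4)=-40, a(5)=54, a(6)=-68, a(7)=82, a(8)=-96, a(9)=110, a(10)=-124, a(11)=138, a(12)=-152, a(13)=166, a(14)=-180, a(15)=194, a(16)=-208, a(17)=222, a(18)=-236; answer -236
Part 2: B1 = -236; m = 7; total draws C(15,4) = 1365; favorable C(7,1)*C(8,3) = 392; P = 56/195; answer 56/195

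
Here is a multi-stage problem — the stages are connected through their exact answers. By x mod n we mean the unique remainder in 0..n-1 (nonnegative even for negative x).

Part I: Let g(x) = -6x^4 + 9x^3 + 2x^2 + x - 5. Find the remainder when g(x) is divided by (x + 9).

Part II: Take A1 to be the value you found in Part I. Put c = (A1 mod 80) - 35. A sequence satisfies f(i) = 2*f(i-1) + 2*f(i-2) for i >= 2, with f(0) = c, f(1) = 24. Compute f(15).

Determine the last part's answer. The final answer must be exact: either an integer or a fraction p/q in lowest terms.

Part I: remainder = value at the root: -6*(-9)^4 + 9*(-9)^3 + 2*(-9)^2 + 1*(-9)^1 - 5 = (-39366) + (-6561) + (162) + (-9) + (-5) = -45779; answer -45779
Part II: A1 = -45779; c = 26; f(2) = 2*(24) + 2*(26) = 100; iterating: f(2)=100, f(3)=248, f(4)=696, f(5)=1888, f(6)=5168, f(7)=14112, f(8)=38560, f(9)=105344, f(10)=287808, f(11)=786304, f(12)=2148224, f(13)=5869056, f(14)=16034560, f(15)=43807232; answer 43807232

43807232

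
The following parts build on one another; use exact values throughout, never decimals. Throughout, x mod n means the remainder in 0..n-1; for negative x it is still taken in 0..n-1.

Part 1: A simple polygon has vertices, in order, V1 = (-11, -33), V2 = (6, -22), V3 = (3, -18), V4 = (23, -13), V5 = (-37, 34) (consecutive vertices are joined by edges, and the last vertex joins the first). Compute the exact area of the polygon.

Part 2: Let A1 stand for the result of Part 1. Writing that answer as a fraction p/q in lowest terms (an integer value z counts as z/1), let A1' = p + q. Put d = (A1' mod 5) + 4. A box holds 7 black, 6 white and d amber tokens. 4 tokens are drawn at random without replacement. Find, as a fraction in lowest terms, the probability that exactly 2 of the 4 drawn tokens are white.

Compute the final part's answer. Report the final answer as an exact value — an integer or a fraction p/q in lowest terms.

Part 1: cross terms: (-11*-22 - 6*-33)=440, (6*-18 - 3*-22)=-42, (3*-13 - 23*-18)=375, (23*34 - -37*-13)=301, (-37*-33 - -11*34)=1595; twice the area = |2669| = 2669; area = 2669/2; answer 2669/2
Part 2: A1 = 2669/2; threaded value p + q = 2671; d = 5; total draws C(18,4) = 3060; favorable C(6,2)*C(12,2) = 990; P = 11/34; answer 11/34

11/34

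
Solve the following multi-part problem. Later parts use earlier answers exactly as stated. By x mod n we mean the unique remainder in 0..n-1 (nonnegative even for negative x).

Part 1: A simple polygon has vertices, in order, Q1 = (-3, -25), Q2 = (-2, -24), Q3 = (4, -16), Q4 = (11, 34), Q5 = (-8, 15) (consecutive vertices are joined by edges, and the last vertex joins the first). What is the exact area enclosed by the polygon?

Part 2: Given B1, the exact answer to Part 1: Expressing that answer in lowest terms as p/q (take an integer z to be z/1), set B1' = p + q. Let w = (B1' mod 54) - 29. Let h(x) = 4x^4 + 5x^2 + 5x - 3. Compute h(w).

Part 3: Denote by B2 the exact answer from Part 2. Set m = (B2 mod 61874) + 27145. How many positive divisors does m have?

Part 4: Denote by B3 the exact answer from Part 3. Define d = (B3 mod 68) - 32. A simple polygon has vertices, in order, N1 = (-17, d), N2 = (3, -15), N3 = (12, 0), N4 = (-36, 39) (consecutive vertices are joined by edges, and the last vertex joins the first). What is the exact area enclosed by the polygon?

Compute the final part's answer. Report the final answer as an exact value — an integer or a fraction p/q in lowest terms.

Part 1: cross terms: (-3*-24 - -2*-25)=22, (-2*-16 - 4*-24)=128, (4*34 - 11*-16)=312, (11*15 - -8*34)=437, (-8*-25 - -3*15)=245; twice the area = |1144| = 1144; area = 572; answer 572
Part 2: B1 = 572; threaded value p + q = 573; w = 4; 4*(4)^4 + 5*(4)^2 + 5*(4)^1 - 3 = (1024) + (80) + (20) + (-3) = 1121; answer 1121
Part 3: B2 = 1121; m = 28266; 28266 = 2 * 3 * 7 * 673; number of divisors = (1+1) * (1+1) * (1+1) * (1+1) = 16; answer 16
Part 4: B3 = 16; d = -16; cross terms: (-17*-15 - 3*-16)=303, (3*0 - 12*-15)=180, (12*39 - -36*0)=468, (-36*-16 - -17*39)=1239; twice the area = |2190| = 2190; area = 1095; answer 1095

1095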